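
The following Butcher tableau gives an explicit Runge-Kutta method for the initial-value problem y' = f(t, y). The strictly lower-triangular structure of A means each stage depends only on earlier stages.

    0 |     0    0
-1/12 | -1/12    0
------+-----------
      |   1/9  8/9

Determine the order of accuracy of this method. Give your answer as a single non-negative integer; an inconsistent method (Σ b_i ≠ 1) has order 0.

b = (1/9, 8/9)
c = (0, -1/12)
Σ b_i: 1/9·1 + 8/9·1 = 1 ✓
b·c: 8/9·(-1/12) = -2/27 ≠ 1/2 ⇒ order 1.

1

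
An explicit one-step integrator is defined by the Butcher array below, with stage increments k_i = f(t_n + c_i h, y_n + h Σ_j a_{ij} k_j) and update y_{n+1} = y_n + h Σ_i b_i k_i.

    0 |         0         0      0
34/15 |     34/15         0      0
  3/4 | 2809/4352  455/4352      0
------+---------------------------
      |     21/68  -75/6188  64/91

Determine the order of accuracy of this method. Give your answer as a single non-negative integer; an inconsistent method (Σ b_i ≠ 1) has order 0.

3

b = (21/68, -75/6188, 64/91)
c = (0, 34/15, 3/4)
Ac = (0, 0, 91/384)
Σ b_i: 21/68·1 + (-75/6188)·1 + 64/91·1 = 1 ✓
b·c: (-75/6188)·34/15 + 64/91·3/4 = 1/2 ✓
b·c²: (-75/6188)·1156/225 + 64/91·9/16 = 1/3 ✓
b·Ac: 64/91·91/384 = 1/6 ✓; 3 stages ⇒ order 3.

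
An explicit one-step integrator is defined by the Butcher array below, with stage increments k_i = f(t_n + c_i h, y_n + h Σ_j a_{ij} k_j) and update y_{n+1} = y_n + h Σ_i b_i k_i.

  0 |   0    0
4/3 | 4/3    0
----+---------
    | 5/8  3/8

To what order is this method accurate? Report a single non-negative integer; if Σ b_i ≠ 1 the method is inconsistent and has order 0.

2

b = (5/8, 3/8)
c = (0, 4/3)
Σ b_i: 5/8·1 + 3/8·1 = 1 ✓
b·c: 3/8·4/3 = 1/2 ✓; 2 stages ⇒ order 2.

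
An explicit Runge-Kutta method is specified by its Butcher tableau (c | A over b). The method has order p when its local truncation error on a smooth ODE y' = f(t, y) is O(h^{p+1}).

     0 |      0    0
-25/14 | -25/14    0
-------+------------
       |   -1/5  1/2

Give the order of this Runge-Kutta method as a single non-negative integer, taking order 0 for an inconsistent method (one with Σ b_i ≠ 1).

0

b = (-1/5, 1/2)
c = (0, -25/14)
Σ b_i: (-1/5)·1 + 1/2·1 = 3/10 ≠ 1 ⇒ order 0.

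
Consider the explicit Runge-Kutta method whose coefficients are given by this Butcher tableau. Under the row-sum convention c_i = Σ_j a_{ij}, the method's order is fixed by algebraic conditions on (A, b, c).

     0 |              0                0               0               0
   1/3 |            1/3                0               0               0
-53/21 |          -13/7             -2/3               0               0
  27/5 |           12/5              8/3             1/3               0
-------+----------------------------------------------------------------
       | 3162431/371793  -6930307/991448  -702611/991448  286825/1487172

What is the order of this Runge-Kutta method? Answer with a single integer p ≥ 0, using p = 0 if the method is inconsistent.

b = (3162431/371793, -6930307/991448, -702611/991448, 286825/1487172)
c = (0, 1/3, -53/21, 27/5)
Ac = (0, 0, -2/9, 1/21)
Σ b_i: 3162431/371793·1 + (-6930307/991448)·1 + (-702611/991448)·1 + 286825/1487172·1 = 1 ✓
b·c: (-6930307/991448)·1/3 + (-702611/991448)·(-53/21) + 286825/1487172·27/5 = 1/2 ✓
b·c²: (-6930307/991448)·1/9 + (-702611/991448)·2809/441 + 286825/1487172·729/25 = 1/3 ✓
b·Ac: (-702611/991448)·(-2/9) + 286825/1487172·1/21 = 1/6 ✓
b·c³: (-6930307/991448)·1/27 + (-702611/991448)·(-148877/9261) + 286825/1487172·19683/125 = 1080135589/26025510 ≠ 1/4 ⇒ order 3.
b·(c∘Ac): (-702611/991448)·106/189 + 286825/1487172·9/35 = -2327987/6692274 ≠ 1/8
b·Ac²: (-702611/991448)·(-2/27) + 286825/1487172·1067/441 = 24319301/46845918 ≠ 1/12
b·A²c: 286825/1487172·(-2/27) = -286825/20076822 ≠ 1/24

3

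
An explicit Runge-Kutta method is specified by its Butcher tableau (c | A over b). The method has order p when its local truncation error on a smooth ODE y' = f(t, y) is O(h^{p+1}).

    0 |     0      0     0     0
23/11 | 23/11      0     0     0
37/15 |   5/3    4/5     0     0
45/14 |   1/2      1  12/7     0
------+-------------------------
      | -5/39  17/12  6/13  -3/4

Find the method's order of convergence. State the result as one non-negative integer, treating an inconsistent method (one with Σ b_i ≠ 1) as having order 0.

b = (-5/39, 17/12, 6/13, -3/4)
c = (0, 23/11, 37/15, 45/14)
Ac = (0, 0, 92/55, 2433/385)
Σ b_i: (-5/39)·1 + 17/12·1 + 6/13·1 + (-3/4)·1 = 1 ✓
b·c: 17/12·23/11 + 6/13·37/15 + (-3/4)·45/14 = 202987/120120 ≠ 1/2 ⇒ order 1.

1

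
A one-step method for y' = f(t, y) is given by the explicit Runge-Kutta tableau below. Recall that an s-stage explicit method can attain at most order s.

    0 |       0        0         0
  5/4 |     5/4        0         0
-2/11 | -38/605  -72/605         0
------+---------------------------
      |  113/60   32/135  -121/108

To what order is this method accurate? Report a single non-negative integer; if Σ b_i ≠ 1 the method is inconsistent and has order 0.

3

b = (113/60, 32/135, -121/108)
c = (0, 5/4, -2/11)
Ac = (0, 0, -18/121)
Σ b_i: 113/60·1 + 32/135·1 + (-121/108)·1 = 1 ✓
b·c: 32/135·5/4 + (-121/108)·(-2/11) = 1/2 ✓
b·c²: 32/135·25/16 + (-121/108)·4/121 = 1/3 ✓
b·Ac: (-121/108)·(-18/121) = 1/6 ✓; 3 stages ⇒ order 3.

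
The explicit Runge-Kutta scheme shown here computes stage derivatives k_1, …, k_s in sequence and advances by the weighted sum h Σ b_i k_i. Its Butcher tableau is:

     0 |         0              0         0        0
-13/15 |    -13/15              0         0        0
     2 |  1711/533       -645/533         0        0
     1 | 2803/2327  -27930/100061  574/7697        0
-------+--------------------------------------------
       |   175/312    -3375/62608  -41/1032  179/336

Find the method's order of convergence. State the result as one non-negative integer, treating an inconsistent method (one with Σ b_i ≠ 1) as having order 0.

4

b = (175/312, -3375/62608, -41/1032, 179/336)
c = (0, -13/15, 2, 1)
Ac = (0, 0, 43/41, 70/179)
Σ b_i: 175/312·1 + (-3375/62608)·1 + (-41/1032)·1 + 179/336·1 = 1 ✓
b·c: (-3375/62608)·(-13/15) + (-41/1032)·2 + 179/336·1 = 1/2 ✓
b·c²: (-3375/62608)·169/225 + (-41/1032)·4 + 179/336·1 = 1/3 ✓
b·Ac: (-41/1032)·43/41 + 179/336·70/179 = 1/6 ✓
b·c³: (-3375/62608)·(-2197/3375) + (-41/1032)·8 + 179/336·1 = 1/4 ✓
b·(c∘Ac): (-41/1032)·86/41 + 179/336·70/179 = 1/8 ✓
b·Ac²: (-41/1032)·(-559/615) + 179/336·238/2685 = 1/12 ✓
b·A²c: 179/336·14/179 = 1/24 ✓; 4 stages ⇒ order 4.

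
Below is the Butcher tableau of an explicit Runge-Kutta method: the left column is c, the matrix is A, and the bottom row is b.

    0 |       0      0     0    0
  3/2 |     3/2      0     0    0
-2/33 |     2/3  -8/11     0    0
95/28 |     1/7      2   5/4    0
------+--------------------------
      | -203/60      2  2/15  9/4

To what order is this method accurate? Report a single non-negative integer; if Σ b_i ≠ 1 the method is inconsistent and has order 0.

b = (-203/60, 2, 2/15, 9/4)
c = (0, 3/2, -2/33, 95/28)
Ac = (0, 0, -12/11, 193/66)
Σ b_i: (-203/60)·1 + 2·1 + 2/15·1 + 9/4·1 = 1 ✓
b·c: 2·3/2 + 2/15·(-2/33) + 9/4·95/28 = 589097/55440 ≠ 1/2 ⇒ order 1.

1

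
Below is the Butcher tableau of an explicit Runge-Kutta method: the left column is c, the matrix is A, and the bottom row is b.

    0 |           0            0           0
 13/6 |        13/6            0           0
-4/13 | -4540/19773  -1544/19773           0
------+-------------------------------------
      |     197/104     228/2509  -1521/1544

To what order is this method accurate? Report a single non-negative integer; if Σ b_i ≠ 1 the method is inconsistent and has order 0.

b = (197/104, 228/2509, -1521/1544)
c = (0, 13/6, -4/13)
Ac = (0, 0, -772/4563)
Σ b_i: 197/104·1 + 228/2509·1 + (-1521/1544)·1 = 1 ✓
b·c: 228/2509·13/6 + (-1521/1544)·(-4/13) = 1/2 ✓
b·c²: 228/2509·169/36 + (-1521/1544)·16/169 = 1/3 ✓
b·Ac: (-1521/1544)·(-772/4563) = 1/6 ✓; 3 stages ⇒ order 3.

3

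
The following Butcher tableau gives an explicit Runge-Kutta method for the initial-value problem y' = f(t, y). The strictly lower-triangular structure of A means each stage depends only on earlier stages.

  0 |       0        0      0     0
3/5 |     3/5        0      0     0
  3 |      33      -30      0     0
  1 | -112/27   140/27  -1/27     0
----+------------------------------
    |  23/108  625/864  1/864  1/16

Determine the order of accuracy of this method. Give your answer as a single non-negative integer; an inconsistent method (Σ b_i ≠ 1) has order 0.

4

b = (23/108, 625/864, 1/864, 1/16)
c = (0, 3/5, 3, 1)
Ac = (0, 0, -18, 3)
Σ b_i: 23/108·1 + 625/864·1 + 1/864·1 + 1/16·1 = 1 ✓
b·c: 625/864·3/5 + 1/864·3 + 1/16·1 = 1/2 ✓
b·c²: 625/864·9/25 + 1/864·9 + 1/16·1 = 1/3 ✓
b·Ac: 1/864·(-18) + 1/16·3 = 1/6 ✓
b·c³: 625/864·27/125 + 1/864·27 + 1/16·1 = 1/4 ✓
b·(c∘Ac): 1/864·(-54) + 1/16·3 = 1/8 ✓
b·Ac²: 1/864·(-54/5) + 1/16·23/15 = 1/12 ✓
b·A²c: 1/16·2/3 = 1/24 ✓; 4 stages ⇒ order 4.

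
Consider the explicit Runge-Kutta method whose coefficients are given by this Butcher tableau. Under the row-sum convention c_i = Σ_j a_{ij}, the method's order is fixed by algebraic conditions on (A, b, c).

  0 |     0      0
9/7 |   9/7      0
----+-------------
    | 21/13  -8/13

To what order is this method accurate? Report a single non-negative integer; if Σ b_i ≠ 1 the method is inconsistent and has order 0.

1

b = (21/13, -8/13)
c = (0, 9/7)
Σ b_i: 21/13·1 + (-8/13)·1 = 1 ✓
b·c: (-8/13)·9/7 = -72/91 ≠ 1/2 ⇒ order 1.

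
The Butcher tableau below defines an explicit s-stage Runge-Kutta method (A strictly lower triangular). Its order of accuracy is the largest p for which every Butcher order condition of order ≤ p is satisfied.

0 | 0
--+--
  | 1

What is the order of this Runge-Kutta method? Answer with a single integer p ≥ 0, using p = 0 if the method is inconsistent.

b = (1)
c = (0)
Σ b_i: 1·1 = 1 ✓; 1 stage ⇒ order 1.

1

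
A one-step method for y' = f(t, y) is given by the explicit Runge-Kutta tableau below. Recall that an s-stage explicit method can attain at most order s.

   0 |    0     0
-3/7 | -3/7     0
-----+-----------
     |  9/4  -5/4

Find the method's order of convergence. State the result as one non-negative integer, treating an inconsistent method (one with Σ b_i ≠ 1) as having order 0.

b = (9/4, -5/4)
c = (0, -3/7)
Σ b_i: 9/4·1 + (-5/4)·1 = 1 ✓
b·c: (-5/4)·(-3/7) = 15/28 ≠ 1/2 ⇒ order 1.

1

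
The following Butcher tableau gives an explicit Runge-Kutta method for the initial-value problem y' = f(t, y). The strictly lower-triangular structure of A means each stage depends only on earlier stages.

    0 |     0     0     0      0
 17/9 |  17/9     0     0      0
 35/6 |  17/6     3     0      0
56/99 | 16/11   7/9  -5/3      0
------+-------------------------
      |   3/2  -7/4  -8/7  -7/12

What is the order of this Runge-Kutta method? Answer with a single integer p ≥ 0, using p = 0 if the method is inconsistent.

0

b = (3/2, -7/4, -8/7, -7/12)
c = (0, 17/9, 35/6, 56/99)
Ac = (0, 0, 17/3, -1337/162)
Σ b_i: 3/2·1 + (-7/4)·1 + (-8/7)·1 + (-7/12)·1 = -83/42 ≠ 1 ⇒ order 0.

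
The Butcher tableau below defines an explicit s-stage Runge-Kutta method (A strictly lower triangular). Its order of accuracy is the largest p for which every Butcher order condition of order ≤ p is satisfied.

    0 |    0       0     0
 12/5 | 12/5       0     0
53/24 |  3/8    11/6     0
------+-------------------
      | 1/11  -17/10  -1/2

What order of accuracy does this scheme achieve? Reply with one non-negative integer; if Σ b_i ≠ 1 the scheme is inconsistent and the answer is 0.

0

b = (1/11, -17/10, -1/2)
c = (0, 12/5, 53/24)
Ac = (0, 0, 22/5)
Σ b_i: 1/11·1 + (-17/10)·1 + (-1/2)·1 = -116/55 ≠ 1 ⇒ order 0.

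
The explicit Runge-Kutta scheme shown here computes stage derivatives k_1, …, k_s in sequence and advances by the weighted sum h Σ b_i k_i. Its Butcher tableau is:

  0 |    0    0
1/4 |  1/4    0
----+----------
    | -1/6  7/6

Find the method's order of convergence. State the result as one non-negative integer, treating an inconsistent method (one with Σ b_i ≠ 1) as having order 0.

1

b = (-1/6, 7/6)
c = (0, 1/4)
Σ b_i: (-1/6)·1 + 7/6·1 = 1 ✓
b·c: 7/6·1/4 = 7/24 ≠ 1/2 ⇒ order 1.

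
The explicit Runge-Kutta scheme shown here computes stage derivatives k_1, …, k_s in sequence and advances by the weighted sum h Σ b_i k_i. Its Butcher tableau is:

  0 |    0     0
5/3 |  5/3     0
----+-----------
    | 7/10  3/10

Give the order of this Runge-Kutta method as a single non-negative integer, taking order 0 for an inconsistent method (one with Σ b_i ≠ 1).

2

b = (7/10, 3/10)
c = (0, 5/3)
Σ b_i: 7/10·1 + 3/10·1 = 1 ✓
b·c: 3/10·5/3 = 1/2 ✓; 2 stages ⇒ order 2.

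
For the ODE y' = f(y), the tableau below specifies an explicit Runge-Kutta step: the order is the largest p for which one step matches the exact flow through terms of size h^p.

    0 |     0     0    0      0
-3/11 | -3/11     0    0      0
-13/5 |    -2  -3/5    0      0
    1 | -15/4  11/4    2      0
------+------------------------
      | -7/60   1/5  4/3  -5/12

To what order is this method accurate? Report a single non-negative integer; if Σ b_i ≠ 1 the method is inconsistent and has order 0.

b = (-7/60, 1/5, 4/3, -5/12)
c = (0, -3/11, -13/5, 1)
Ac = (0, 0, 9/55, -119/20)
Σ b_i: (-7/60)·1 + 1/5·1 + 4/3·1 + (-5/12)·1 = 1 ✓
b·c: 1/5·(-3/11) + 4/3·(-13/5) + (-5/12)·1 = -2599/660 ≠ 1/2 ⇒ order 1.

1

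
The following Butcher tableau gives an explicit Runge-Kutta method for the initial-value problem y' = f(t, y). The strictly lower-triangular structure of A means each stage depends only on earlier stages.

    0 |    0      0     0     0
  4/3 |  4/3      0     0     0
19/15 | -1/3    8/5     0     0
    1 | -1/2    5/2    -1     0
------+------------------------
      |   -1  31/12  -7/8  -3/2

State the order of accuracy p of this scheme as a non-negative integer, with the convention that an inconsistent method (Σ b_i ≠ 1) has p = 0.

b = (-1, 31/12, -7/8, -3/2)
c = (0, 4/3, 19/15, 1)
Ac = (0, 0, 32/15, 31/15)
Σ b_i: (-1)·1 + 31/12·1 + (-7/8)·1 + (-3/2)·1 = -19/24 ≠ 1 ⇒ order 0.

0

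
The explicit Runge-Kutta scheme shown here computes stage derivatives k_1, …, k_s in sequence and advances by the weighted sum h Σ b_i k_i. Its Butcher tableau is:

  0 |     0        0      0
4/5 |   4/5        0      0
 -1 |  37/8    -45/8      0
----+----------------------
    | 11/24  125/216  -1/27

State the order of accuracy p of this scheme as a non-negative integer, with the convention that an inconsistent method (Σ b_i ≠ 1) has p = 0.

b = (11/24, 125/216, -1/27)
c = (0, 4/5, -1)
Ac = (0, 0, -9/2)
Σ b_i: 11/24·1 + 125/216·1 + (-1/27)·1 = 1 ✓
b·c: 125/216·4/5 + (-1/27)·(-1) = 1/2 ✓
b·c²: 125/216·16/25 + (-1/27)·1 = 1/3 ✓
b·Ac: (-1/27)·(-9/2) = 1/6 ✓; 3 stages ⇒ order 3.

3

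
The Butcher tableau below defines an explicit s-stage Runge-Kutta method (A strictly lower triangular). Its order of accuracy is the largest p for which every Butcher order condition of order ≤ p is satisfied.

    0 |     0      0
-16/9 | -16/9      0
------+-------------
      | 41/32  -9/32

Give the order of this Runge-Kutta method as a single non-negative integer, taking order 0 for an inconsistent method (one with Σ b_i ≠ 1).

2

b = (41/32, -9/32)
c = (0, -16/9)
Σ b_i: 41/32·1 + (-9/32)·1 = 1 ✓
b·c: (-9/32)·(-16/9) = 1/2 ✓; 2 stages ⇒ order 2.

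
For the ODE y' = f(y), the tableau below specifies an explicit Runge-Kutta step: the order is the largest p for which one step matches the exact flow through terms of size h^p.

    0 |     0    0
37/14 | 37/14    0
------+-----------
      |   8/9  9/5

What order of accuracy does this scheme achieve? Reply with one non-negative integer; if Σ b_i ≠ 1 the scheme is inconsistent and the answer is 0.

0

b = (8/9, 9/5)
c = (0, 37/14)
Σ b_i: 8/9·1 + 9/5·1 = 121/45 ≠ 1 ⇒ order 0.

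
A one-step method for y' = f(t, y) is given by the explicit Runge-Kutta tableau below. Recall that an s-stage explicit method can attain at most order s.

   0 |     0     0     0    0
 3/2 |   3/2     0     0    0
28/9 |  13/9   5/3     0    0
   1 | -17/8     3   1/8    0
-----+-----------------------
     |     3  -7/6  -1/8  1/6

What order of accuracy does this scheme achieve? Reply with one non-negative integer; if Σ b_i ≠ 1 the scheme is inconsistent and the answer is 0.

b = (3, -7/6, -1/8, 1/6)
c = (0, 3/2, 28/9, 1)
Ac = (0, 0, 5/2, 44/9)
Σ b_i: 3·1 + (-7/6)·1 + (-1/8)·1 + 1/6·1 = 15/8 ≠ 1 ⇒ order 0.

0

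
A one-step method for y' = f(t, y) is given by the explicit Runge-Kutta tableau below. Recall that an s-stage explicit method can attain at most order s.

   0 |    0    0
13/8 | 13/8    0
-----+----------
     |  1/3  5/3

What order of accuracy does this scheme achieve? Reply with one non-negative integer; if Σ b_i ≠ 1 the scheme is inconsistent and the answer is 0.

0

b = (1/3, 5/3)
c = (0, 13/8)
Σ b_i: 1/3·1 + 5/3·1 = 2 ≠ 1 ⇒ order 0.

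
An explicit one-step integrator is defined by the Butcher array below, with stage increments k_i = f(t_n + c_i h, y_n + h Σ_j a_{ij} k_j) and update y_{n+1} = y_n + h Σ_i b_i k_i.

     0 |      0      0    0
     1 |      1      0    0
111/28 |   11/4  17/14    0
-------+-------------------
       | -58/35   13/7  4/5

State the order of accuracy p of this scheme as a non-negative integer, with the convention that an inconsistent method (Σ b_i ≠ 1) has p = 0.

b = (-58/35, 13/7, 4/5)
c = (0, 1, 111/28)
Ac = (0, 0, 17/14)
Σ b_i: (-58/35)·1 + 13/7·1 + 4/5·1 = 1 ✓
b·c: 13/7·1 + 4/5·111/28 = 176/35 ≠ 1/2 ⇒ order 1.

1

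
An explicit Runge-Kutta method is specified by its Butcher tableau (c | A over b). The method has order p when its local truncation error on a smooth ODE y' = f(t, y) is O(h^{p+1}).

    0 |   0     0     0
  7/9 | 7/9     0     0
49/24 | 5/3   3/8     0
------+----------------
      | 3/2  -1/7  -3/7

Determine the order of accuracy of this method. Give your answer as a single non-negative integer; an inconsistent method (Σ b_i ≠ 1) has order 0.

0

b = (3/2, -1/7, -3/7)
c = (0, 7/9, 49/24)
Ac = (0, 0, 7/24)
Σ b_i: 3/2·1 + (-1/7)·1 + (-3/7)·1 = 13/14 ≠ 1 ⇒ order 0.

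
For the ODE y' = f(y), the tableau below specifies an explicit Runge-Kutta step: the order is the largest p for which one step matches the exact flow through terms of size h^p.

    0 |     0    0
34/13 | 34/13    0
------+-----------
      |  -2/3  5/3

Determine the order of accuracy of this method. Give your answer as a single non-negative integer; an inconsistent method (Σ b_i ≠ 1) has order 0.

b = (-2/3, 5/3)
c = (0, 34/13)
Σ b_i: (-2/3)·1 + 5/3·1 = 1 ✓
b·c: 5/3·34/13 = 170/39 ≠ 1/2 ⇒ order 1.

1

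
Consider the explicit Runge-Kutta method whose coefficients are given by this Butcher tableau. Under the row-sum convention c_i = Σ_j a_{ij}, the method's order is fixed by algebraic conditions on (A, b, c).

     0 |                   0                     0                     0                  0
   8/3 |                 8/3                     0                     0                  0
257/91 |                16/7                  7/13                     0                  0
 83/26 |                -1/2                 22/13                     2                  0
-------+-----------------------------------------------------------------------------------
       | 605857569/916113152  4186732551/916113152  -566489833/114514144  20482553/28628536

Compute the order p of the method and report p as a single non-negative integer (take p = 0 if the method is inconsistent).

b = (605857569/916113152, 4186732551/916113152, -566489833/114514144, 20482553/28628536)
c = (0, 8/3, 257/91, 83/26)
Ac = (0, 0, 56/39, 2774/273)
Σ b_i: 605857569/916113152·1 + 4186732551/916113152·1 + (-566489833/114514144)·1 + 20482553/28628536·1 = 1 ✓
b·c: 4186732551/916113152·8/3 + (-566489833/114514144)·257/91 + 20482553/28628536·83/26 = 1/2 ✓
b·c²: 4186732551/916113152·64/9 + (-566489833/114514144)·66049/8281 + 20482553/28628536·6889/676 = 1/3 ✓
b·Ac: (-566489833/114514144)·56/39 + 20482553/28628536·2774/273 = 1/6 ✓
b·c³: 4186732551/916113152·512/27 + (-566489833/114514144)·16974593/753571 + 20482553/28628536·571787/17576 = -3641425743497/2438464182336 ≠ 1/4 ⇒ order 3.
b·(c∘Ac): (-566489833/114514144)·2056/507 + 20482553/28628536·115121/3549 = 1171214523/372170968 ≠ 1/8
b·Ac²: (-566489833/114514144)·448/117 + 20482553/28628536·2085778/74529 = 12672570251/11723385492 ≠ 1/12
b·A²c: 20482553/28628536·112/39 = 22058134/10735701 ≠ 1/24

3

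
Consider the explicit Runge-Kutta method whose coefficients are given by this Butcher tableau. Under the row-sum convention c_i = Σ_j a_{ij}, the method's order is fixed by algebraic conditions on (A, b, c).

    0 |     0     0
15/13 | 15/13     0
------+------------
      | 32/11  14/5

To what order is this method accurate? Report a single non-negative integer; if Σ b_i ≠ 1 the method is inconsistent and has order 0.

b = (32/11, 14/5)
c = (0, 15/13)
Σ b_i: 32/11·1 + 14/5·1 = 314/55 ≠ 1 ⇒ order 0.

0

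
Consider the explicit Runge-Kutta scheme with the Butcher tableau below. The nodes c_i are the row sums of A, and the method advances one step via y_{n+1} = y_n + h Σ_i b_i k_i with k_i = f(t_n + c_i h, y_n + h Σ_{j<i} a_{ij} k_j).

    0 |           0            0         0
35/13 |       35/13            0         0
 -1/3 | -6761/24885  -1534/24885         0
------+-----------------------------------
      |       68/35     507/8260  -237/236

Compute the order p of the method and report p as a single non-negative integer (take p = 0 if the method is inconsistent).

b = (68/35, 507/8260, -237/236)
c = (0, 35/13, -1/3)
Ac = (0, 0, -118/711)
Σ b_i: 68/35·1 + 507/8260·1 + (-237/236)·1 = 1 ✓
b·c: 507/8260·35/13 + (-237/236)·(-1/3) = 1/2 ✓
b·c²: 507/8260·1225/169 + (-237/236)·1/9 = 1/3 ✓
b·Ac: (-237/236)·(-118/711) = 1/6 ✓; 3 stages ⇒ order 3.

3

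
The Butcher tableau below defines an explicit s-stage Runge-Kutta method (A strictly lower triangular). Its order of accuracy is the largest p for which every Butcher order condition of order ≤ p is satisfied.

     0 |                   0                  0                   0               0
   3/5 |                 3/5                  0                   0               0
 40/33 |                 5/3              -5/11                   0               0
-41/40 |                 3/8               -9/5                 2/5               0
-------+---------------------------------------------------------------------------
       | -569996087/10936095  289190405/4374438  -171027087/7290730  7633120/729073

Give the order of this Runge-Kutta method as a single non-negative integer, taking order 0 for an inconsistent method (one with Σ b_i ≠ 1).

b = (-569996087/10936095, 289190405/4374438, -171027087/7290730, 7633120/729073)
c = (0, 3/5, 40/33, -41/40)
Ac = (0, 0, -3/11, -491/825)
Σ b_i: (-569996087/10936095)·1 + 289190405/4374438·1 + (-171027087/7290730)·1 + 7633120/729073·1 = 1 ✓
b·c: 289190405/4374438·3/5 + (-171027087/7290730)·40/33 + 7633120/729073·(-41/40) = 1/2 ✓
b·c²: 289190405/4374438·9/25 + (-171027087/7290730)·1600/1089 + 7633120/729073·1681/1600 = 1/3 ✓
b·Ac: (-171027087/7290730)·(-3/11) + 7633120/729073·(-491/825) = 1/6 ✓
b·c³: 289190405/4374438·27/125 + (-171027087/7290730)·64000/35937 + 7633120/729073·(-68921/64000) = -223876999837/5774258160 ≠ 1/4 ⇒ order 3.
b·(c∘Ac): (-171027087/7290730)·(-40/121) + 7633120/729073·20131/33000 = 773266688/54680475 ≠ 1/8
b·Ac²: (-171027087/7290730)·(-9/55) + 7633120/729073·(-8209/136125) = 2314927667/721782270 ≠ 1/12
b·A²c: 7633120/729073·(-6/55) = -832704/729073 ≠ 1/24

3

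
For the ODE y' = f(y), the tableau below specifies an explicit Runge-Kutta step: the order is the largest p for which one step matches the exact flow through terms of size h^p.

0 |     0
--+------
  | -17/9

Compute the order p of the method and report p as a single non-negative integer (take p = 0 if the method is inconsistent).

0

b = (-17/9)
c = (0)
Σ b_i: (-17/9)·1 = -17/9 ≠ 1 ⇒ order 0.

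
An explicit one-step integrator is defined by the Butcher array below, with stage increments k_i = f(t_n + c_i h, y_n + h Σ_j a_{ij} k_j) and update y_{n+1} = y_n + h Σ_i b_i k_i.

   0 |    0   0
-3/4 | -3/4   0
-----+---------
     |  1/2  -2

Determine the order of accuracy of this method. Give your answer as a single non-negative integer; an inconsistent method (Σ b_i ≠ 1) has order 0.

b = (1/2, -2)
c = (0, -3/4)
Σ b_i: 1/2·1 + (-2)·1 = -3/2 ≠ 1 ⇒ order 0.

0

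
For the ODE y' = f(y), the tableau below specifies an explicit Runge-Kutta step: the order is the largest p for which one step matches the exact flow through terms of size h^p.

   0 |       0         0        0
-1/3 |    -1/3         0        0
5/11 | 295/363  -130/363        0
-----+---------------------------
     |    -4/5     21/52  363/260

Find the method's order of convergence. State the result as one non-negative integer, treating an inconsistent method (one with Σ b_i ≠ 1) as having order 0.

3

b = (-4/5, 21/52, 363/260)
c = (0, -1/3, 5/11)
Ac = (0, 0, 130/1089)
Σ b_i: (-4/5)·1 + 21/52·1 + 363/260·1 = 1 ✓
b·c: 21/52·(-1/3) + 363/260·5/11 = 1/2 ✓
b·c²: 21/52·1/9 + 363/260·25/121 = 1/3 ✓
b·Ac: 363/260·130/1089 = 1/6 ✓; 3 stages ⇒ order 3.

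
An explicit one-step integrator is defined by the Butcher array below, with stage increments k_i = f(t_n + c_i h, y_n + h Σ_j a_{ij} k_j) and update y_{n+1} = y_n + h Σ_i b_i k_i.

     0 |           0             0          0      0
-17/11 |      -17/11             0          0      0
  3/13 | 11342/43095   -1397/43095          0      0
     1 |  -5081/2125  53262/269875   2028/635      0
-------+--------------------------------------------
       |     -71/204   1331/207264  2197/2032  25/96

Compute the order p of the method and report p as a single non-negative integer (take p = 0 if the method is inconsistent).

b = (-71/204, 1331/207264, 2197/2032, 25/96)
c = (0, -17/11, 3/13, 1)
Ac = (0, 0, 127/2535, 54/125)
Σ b_i: (-71/204)·1 + 1331/207264·1 + 2197/2032·1 + 25/96·1 = 1 ✓
b·c: 1331/207264·(-17/11) + 2197/2032·3/13 + 25/96·1 = 1/2 ✓
b·c²: 1331/207264·289/121 + 2197/2032·9/169 + 25/96·1 = 1/3 ✓
b·Ac: 2197/2032·127/2535 + 25/96·54/125 = 1/6 ✓
b·c³: 1331/207264·(-4913/1331) + 2197/2032·27/2197 + 25/96·1 = 1/4 ✓
b·(c∘Ac): 2197/2032·127/10985 + 25/96·54/125 = 1/8 ✓
b·Ac²: 2197/2032·(-2159/27885) + 25/96·882/1375 = 1/12 ✓
b·A²c: 25/96·4/25 = 1/24 ✓; 4 stages ⇒ order 4.

4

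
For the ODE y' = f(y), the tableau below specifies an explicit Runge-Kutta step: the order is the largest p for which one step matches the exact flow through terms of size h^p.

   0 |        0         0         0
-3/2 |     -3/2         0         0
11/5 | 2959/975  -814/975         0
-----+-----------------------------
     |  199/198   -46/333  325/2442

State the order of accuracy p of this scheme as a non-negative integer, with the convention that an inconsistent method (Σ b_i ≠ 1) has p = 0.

3

b = (199/198, -46/333, 325/2442)
c = (0, -3/2, 11/5)
Ac = (0, 0, 407/325)
Σ b_i: 199/198·1 + (-46/333)·1 + 325/2442·1 = 1 ✓
b·c: (-46/333)·(-3/2) + 325/2442·11/5 = 1/2 ✓
b·c²: (-46/333)·9/4 + 325/2442·121/25 = 1/3 ✓
b·Ac: 325/2442·407/325 = 1/6 ✓; 3 stages ⇒ order 3.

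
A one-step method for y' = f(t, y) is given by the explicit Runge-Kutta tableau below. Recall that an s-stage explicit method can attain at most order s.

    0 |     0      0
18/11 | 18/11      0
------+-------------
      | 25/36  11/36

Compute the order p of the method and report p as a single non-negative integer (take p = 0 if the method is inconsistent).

b = (25/36, 11/36)
c = (0, 18/11)
Σ b_i: 25/36·1 + 11/36·1 = 1 ✓
b·c: 11/36·18/11 = 1/2 ✓; 2 stages ⇒ order 2.

2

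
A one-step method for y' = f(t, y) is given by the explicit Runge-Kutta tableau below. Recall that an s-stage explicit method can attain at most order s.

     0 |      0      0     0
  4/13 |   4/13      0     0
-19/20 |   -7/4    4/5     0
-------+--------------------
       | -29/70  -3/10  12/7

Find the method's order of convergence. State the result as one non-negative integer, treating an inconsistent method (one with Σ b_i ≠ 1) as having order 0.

b = (-29/70, -3/10, 12/7)
c = (0, 4/13, -19/20)
Ac = (0, 0, 16/65)
Σ b_i: (-29/70)·1 + (-3/10)·1 + 12/7·1 = 1 ✓
b·c: (-3/10)·4/13 + 12/7·(-19/20) = -783/455 ≠ 1/2 ⇒ order 1.

1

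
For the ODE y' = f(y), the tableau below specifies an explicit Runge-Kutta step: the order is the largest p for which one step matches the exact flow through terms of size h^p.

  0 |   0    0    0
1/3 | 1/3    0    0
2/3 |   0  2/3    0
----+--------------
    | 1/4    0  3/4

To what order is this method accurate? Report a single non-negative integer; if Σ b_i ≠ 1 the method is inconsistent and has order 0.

b = (1/4, 0, 3/4)
c = (0, 1/3, 2/3)
Ac = (0, 0, 2/9)
Σ b_i: 1/4·1 + 3/4·1 = 1 ✓
b·c: 3/4·2/3 = 1/2 ✓
b·c²: 3/4·4/9 = 1/3 ✓
b·Ac: 3/4·2/9 = 1/6 ✓; 3 stages ⇒ order 3.

3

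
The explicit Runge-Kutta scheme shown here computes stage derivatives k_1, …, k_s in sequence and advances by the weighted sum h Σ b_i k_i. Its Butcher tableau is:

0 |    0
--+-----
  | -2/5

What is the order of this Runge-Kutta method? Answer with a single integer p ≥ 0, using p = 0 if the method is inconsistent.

0

b = (-2/5)
c = (0)
Σ b_i: (-2/5)·1 = -2/5 ≠ 1 ⇒ order 0.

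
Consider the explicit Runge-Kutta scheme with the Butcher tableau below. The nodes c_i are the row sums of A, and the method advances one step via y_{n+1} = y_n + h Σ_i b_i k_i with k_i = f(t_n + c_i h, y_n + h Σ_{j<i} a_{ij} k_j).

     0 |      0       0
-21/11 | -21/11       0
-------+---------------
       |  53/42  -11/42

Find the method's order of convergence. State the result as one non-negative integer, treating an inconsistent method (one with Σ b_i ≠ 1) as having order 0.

b = (53/42, -11/42)
c = (0, -21/11)
Σ b_i: 53/42·1 + (-11/42)·1 = 1 ✓
b·c: (-11/42)·(-21/11) = 1/2 ✓; 2 stages ⇒ order 2.

2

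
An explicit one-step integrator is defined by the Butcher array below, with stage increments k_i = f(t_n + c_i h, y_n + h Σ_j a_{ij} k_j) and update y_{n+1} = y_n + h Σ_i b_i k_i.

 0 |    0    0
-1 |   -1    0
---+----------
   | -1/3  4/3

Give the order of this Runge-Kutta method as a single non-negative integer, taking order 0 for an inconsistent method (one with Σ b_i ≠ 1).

1

b = (-1/3, 4/3)
c = (0, -1)
Σ b_i: (-1/3)·1 + 4/3·1 = 1 ✓
b·c: 4/3·(-1) = -4/3 ≠ 1/2 ⇒ order 1.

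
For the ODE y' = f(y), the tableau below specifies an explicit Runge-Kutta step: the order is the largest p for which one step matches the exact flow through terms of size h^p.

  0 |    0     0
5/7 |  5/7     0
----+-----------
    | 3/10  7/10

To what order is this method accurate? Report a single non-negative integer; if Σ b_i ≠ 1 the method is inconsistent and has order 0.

2

b = (3/10, 7/10)
c = (0, 5/7)
Σ b_i: 3/10·1 + 7/10·1 = 1 ✓
b·c: 7/10·5/7 = 1/2 ✓; 2 stages ⇒ order 2.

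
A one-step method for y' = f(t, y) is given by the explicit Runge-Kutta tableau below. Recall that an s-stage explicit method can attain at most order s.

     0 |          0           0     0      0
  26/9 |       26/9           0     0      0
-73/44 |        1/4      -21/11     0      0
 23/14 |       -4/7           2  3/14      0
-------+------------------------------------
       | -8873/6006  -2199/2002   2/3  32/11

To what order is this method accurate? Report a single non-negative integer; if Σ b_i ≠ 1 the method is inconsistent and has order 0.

b = (-8873/6006, -2199/2002, 2/3, 32/11)
c = (0, 26/9, -73/44, 23/14)
Ac = (0, 0, -182/33, 30061/5544)
Σ b_i: (-8873/6006)·1 + (-2199/2002)·1 + 2/3·1 + 32/11·1 = 1 ✓
b·c: (-2199/2002)·26/9 + 2/3·(-73/44) + 32/11·23/14 = 1/2 ✓
b·c²: (-2199/2002)·676/81 + 2/3·5329/1936 + 32/11·529/196 = 665593/1280664 ≠ 1/3 ⇒ order 2.
b·Ac: 2/3·(-182/33) + 32/11·30061/5544 = 92216/7623 ≠ 1/6

2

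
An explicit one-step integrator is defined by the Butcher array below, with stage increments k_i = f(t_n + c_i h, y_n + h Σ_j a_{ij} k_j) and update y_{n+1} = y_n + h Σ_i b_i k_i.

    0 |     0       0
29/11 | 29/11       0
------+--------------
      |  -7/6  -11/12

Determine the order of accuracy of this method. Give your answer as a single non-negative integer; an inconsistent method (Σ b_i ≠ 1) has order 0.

b = (-7/6, -11/12)
c = (0, 29/11)
Σ b_i: (-7/6)·1 + (-11/12)·1 = -25/12 ≠ 1 ⇒ order 0.

0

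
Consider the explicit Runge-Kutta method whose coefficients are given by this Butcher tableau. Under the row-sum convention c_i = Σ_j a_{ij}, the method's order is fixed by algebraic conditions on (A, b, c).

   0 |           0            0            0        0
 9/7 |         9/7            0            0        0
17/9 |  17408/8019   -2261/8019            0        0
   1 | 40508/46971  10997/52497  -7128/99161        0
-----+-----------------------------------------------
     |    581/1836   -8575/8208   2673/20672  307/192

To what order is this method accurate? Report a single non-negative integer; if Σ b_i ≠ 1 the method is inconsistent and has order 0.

4

b = (581/1836, -8575/8208, 2673/20672, 307/192)
c = (0, 9/7, 17/9, 1)
Ac = (0, 0, -323/891, 41/307)
Σ b_i: 581/1836·1 + (-8575/8208)·1 + 2673/20672·1 + 307/192·1 = 1 ✓
b·c: (-8575/8208)·9/7 + 2673/20672·17/9 + 307/192·1 = 1/2 ✓
b·c²: (-8575/8208)·81/49 + 2673/20672·289/81 + 307/192·1 = 1/3 ✓
b·Ac: 2673/20672·(-323/891) + 307/192·41/307 = 1/6 ✓
b·c³: (-8575/8208)·729/343 + 2673/20672·4913/729 + 307/192·1 = 1/4 ✓
b·(c∘Ac): 2673/20672·(-5491/8019) + 307/192·41/307 = 1/8 ✓
b·Ac²: 2673/20672·(-323/693) + 307/192·193/2149 = 1/12 ✓
b·A²c: 307/192·8/307 = 1/24 ✓; 4 stages ⇒ order 4.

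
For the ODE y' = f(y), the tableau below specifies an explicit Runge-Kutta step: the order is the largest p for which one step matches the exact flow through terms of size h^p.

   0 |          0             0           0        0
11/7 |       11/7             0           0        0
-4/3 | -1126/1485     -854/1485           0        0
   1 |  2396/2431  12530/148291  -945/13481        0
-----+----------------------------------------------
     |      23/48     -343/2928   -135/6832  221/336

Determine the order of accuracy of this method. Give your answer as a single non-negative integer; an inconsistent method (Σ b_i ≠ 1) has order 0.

4

b = (23/48, -343/2928, -135/6832, 221/336)
c = (0, 11/7, -4/3, 1)
Ac = (0, 0, -122/135, 50/221)
Σ b_i: 23/48·1 + (-343/2928)·1 + (-135/6832)·1 + 221/336·1 = 1 ✓
b·c: (-343/2928)·11/7 + (-135/6832)·(-4/3) + 221/336·1 = 1/2 ✓
b·c²: (-343/2928)·121/49 + (-135/6832)·16/9 + 221/336·1 = 1/3 ✓
b·Ac: (-135/6832)·(-122/135) + 221/336·50/221 = 1/6 ✓
b·c³: (-343/2928)·1331/343 + (-135/6832)·(-64/27) + 221/336·1 = 1/4 ✓
b·(c∘Ac): (-135/6832)·488/405 + 221/336·50/221 = 1/8 ✓
b·Ac²: (-135/6832)·(-1342/945) + 221/336·10/119 = 1/12 ✓
b·A²c: 221/336·14/221 = 1/24 ✓; 4 stages ⇒ order 4.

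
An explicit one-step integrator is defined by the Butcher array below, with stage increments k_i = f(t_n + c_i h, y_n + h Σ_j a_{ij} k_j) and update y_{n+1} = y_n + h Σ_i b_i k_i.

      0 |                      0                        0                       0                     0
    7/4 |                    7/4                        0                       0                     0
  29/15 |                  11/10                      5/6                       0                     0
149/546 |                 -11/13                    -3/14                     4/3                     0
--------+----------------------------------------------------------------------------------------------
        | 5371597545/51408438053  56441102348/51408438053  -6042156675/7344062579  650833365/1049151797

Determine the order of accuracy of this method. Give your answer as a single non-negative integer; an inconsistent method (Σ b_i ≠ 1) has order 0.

3

b = (5371597545/51408438053, 56441102348/51408438053, -6042156675/7344062579, 650833365/1049151797)
c = (0, 7/4, 29/15, 149/546)
Ac = (0, 0, 35/24, 793/360)
Σ b_i: 5371597545/51408438053·1 + 56441102348/51408438053·1 + (-6042156675/7344062579)·1 + 650833365/1049151797·1 = 1 ✓
b·c: 56441102348/51408438053·7/4 + (-6042156675/7344062579)·29/15 + 650833365/1049151797·149/546 = 1/2 ✓
b·c²: 56441102348/51408438053·49/16 + (-6042156675/7344062579)·841/225 + 650833365/1049151797·22201/298116 = 1/3 ✓
b·Ac: (-6042156675/7344062579)·35/24 + 650833365/1049151797·793/360 = 1/6 ✓
b·c³: 56441102348/51408438053·343/64 + (-6042156675/7344062579)·24389/3375 + 650833365/1049151797·3307949/162771336 = -23427086049041/481182980176080 ≠ 1/4 ⇒ order 3.
b·(c∘Ac): (-6042156675/7344062579)·203/72 + 650833365/1049151797·9089/15120 = -294107711393/151077858768 ≠ 1/8
b·Ac²: (-6042156675/7344062579)·245/96 + 650833365/1049151797·93473/21600 = 220889388517/377694646920 ≠ 1/12
b·A²c: 650833365/1049151797·35/18 = 7593055925/6294910782 ≠ 1/24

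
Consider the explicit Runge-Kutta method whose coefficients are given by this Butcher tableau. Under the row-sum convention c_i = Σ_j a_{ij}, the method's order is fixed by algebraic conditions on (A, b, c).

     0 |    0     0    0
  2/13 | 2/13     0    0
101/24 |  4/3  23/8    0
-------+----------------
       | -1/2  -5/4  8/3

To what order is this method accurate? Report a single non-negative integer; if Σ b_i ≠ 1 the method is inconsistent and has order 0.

b = (-1/2, -5/4, 8/3)
c = (0, 2/13, 101/24)
Ac = (0, 0, 23/52)
Σ b_i: (-1/2)·1 + (-5/4)·1 + 8/3·1 = 11/12 ≠ 1 ⇒ order 0.

0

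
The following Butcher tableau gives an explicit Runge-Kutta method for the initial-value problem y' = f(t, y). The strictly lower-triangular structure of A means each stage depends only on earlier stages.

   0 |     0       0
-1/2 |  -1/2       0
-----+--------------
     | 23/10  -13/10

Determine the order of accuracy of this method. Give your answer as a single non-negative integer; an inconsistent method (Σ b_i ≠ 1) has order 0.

b = (23/10, -13/10)
c = (0, -1/2)
Σ b_i: 23/10·1 + (-13/10)·1 = 1 ✓
b·c: (-13/10)·(-1/2) = 13/20 ≠ 1/2 ⇒ order 1.

1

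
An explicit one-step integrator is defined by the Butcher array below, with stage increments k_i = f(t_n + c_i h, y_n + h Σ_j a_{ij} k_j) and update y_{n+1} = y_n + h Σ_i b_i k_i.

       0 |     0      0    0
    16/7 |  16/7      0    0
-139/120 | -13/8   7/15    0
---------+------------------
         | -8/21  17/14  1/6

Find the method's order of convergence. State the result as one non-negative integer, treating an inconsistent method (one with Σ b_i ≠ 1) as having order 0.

b = (-8/21, 17/14, 1/6)
c = (0, 16/7, -139/120)
Ac = (0, 0, 16/15)
Σ b_i: (-8/21)·1 + 17/14·1 + 1/6·1 = 1 ✓
b·c: 17/14·16/7 + 1/6·(-139/120) = 91109/35280 ≠ 1/2 ⇒ order 1.

1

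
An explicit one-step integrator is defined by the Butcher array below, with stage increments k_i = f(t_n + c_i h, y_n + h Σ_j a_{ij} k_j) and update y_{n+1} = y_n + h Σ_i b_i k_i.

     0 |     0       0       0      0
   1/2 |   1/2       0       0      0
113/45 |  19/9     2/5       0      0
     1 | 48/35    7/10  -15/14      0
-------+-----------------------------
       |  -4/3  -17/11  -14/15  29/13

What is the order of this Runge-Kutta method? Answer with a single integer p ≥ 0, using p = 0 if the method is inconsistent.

b = (-4/3, -17/11, -14/15, 29/13)
c = (0, 1/2, 113/45, 1)
Ac = (0, 0, 1/5, -983/420)
Σ b_i: (-4/3)·1 + (-17/11)·1 + (-14/15)·1 + 29/13·1 = -3392/2145 ≠ 1 ⇒ order 0.

0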